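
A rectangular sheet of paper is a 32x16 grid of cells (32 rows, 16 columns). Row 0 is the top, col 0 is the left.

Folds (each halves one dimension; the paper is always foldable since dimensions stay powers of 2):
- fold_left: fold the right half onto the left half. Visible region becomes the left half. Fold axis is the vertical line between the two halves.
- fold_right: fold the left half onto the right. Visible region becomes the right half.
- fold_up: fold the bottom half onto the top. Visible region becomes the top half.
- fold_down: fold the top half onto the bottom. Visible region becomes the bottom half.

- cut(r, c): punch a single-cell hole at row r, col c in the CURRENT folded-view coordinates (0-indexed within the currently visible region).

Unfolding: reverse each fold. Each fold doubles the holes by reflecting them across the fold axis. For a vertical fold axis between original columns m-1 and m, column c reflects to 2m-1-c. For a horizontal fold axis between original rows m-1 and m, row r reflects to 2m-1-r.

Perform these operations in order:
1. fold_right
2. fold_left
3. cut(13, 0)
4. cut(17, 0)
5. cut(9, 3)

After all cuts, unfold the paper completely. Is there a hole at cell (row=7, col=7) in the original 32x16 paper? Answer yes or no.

Op 1 fold_right: fold axis v@8; visible region now rows[0,32) x cols[8,16) = 32x8
Op 2 fold_left: fold axis v@12; visible region now rows[0,32) x cols[8,12) = 32x4
Op 3 cut(13, 0): punch at orig (13,8); cuts so far [(13, 8)]; region rows[0,32) x cols[8,12) = 32x4
Op 4 cut(17, 0): punch at orig (17,8); cuts so far [(13, 8), (17, 8)]; region rows[0,32) x cols[8,12) = 32x4
Op 5 cut(9, 3): punch at orig (9,11); cuts so far [(9, 11), (13, 8), (17, 8)]; region rows[0,32) x cols[8,12) = 32x4
Unfold 1 (reflect across v@12): 6 holes -> [(9, 11), (9, 12), (13, 8), (13, 15), (17, 8), (17, 15)]
Unfold 2 (reflect across v@8): 12 holes -> [(9, 3), (9, 4), (9, 11), (9, 12), (13, 0), (13, 7), (13, 8), (13, 15), (17, 0), (17, 7), (17, 8), (17, 15)]
Holes: [(9, 3), (9, 4), (9, 11), (9, 12), (13, 0), (13, 7), (13, 8), (13, 15), (17, 0), (17, 7), (17, 8), (17, 15)]

Answer: no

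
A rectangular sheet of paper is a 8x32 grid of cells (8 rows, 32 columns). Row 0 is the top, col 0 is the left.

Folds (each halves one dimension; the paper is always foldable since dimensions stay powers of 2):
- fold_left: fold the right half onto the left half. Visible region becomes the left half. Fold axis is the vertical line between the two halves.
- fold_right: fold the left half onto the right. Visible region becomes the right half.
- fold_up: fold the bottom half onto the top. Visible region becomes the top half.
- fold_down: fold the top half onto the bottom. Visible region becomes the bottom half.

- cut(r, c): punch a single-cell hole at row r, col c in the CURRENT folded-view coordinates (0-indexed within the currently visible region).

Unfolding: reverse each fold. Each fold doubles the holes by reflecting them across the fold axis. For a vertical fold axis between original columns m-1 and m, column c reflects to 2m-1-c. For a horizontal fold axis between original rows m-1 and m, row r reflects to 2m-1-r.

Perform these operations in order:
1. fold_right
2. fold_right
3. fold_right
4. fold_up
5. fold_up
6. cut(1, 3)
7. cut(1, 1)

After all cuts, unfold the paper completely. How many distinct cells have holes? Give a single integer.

Op 1 fold_right: fold axis v@16; visible region now rows[0,8) x cols[16,32) = 8x16
Op 2 fold_right: fold axis v@24; visible region now rows[0,8) x cols[24,32) = 8x8
Op 3 fold_right: fold axis v@28; visible region now rows[0,8) x cols[28,32) = 8x4
Op 4 fold_up: fold axis h@4; visible region now rows[0,4) x cols[28,32) = 4x4
Op 5 fold_up: fold axis h@2; visible region now rows[0,2) x cols[28,32) = 2x4
Op 6 cut(1, 3): punch at orig (1,31); cuts so far [(1, 31)]; region rows[0,2) x cols[28,32) = 2x4
Op 7 cut(1, 1): punch at orig (1,29); cuts so far [(1, 29), (1, 31)]; region rows[0,2) x cols[28,32) = 2x4
Unfold 1 (reflect across h@2): 4 holes -> [(1, 29), (1, 31), (2, 29), (2, 31)]
Unfold 2 (reflect across h@4): 8 holes -> [(1, 29), (1, 31), (2, 29), (2, 31), (5, 29), (5, 31), (6, 29), (6, 31)]
Unfold 3 (reflect across v@28): 16 holes -> [(1, 24), (1, 26), (1, 29), (1, 31), (2, 24), (2, 26), (2, 29), (2, 31), (5, 24), (5, 26), (5, 29), (5, 31), (6, 24), (6, 26), (6, 29), (6, 31)]
Unfold 4 (reflect across v@24): 32 holes -> [(1, 16), (1, 18), (1, 21), (1, 23), (1, 24), (1, 26), (1, 29), (1, 31), (2, 16), (2, 18), (2, 21), (2, 23), (2, 24), (2, 26), (2, 29), (2, 31), (5, 16), (5, 18), (5, 21), (5, 23), (5, 24), (5, 26), (5, 29), (5, 31), (6, 16), (6, 18), (6, 21), (6, 23), (6, 24), (6, 26), (6, 29), (6, 31)]
Unfold 5 (reflect across v@16): 64 holes -> [(1, 0), (1, 2), (1, 5), (1, 7), (1, 8), (1, 10), (1, 13), (1, 15), (1, 16), (1, 18), (1, 21), (1, 23), (1, 24), (1, 26), (1, 29), (1, 31), (2, 0), (2, 2), (2, 5), (2, 7), (2, 8), (2, 10), (2, 13), (2, 15), (2, 16), (2, 18), (2, 21), (2, 23), (2, 24), (2, 26), (2, 29), (2, 31), (5, 0), (5, 2), (5, 5), (5, 7), (5, 8), (5, 10), (5, 13), (5, 15), (5, 16), (5, 18), (5, 21), (5, 23), (5, 24), (5, 26), (5, 29), (5, 31), (6, 0), (6, 2), (6, 5), (6, 7), (6, 8), (6, 10), (6, 13), (6, 15), (6, 16), (6, 18), (6, 21), (6, 23), (6, 24), (6, 26), (6, 29), (6, 31)]

Answer: 64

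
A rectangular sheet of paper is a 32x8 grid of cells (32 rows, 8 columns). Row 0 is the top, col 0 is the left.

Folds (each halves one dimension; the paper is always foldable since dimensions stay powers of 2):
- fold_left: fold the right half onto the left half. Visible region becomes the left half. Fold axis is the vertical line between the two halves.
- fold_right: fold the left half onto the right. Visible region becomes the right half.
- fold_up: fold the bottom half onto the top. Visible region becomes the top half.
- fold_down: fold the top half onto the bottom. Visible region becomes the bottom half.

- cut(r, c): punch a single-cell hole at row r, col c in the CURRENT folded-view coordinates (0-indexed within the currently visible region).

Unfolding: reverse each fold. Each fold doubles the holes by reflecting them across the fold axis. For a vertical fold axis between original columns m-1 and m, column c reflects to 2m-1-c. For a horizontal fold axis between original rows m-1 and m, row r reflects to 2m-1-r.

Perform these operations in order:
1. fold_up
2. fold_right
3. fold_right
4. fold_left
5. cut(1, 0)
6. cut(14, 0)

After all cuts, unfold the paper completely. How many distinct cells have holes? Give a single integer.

Answer: 32

Derivation:
Op 1 fold_up: fold axis h@16; visible region now rows[0,16) x cols[0,8) = 16x8
Op 2 fold_right: fold axis v@4; visible region now rows[0,16) x cols[4,8) = 16x4
Op 3 fold_right: fold axis v@6; visible region now rows[0,16) x cols[6,8) = 16x2
Op 4 fold_left: fold axis v@7; visible region now rows[0,16) x cols[6,7) = 16x1
Op 5 cut(1, 0): punch at orig (1,6); cuts so far [(1, 6)]; region rows[0,16) x cols[6,7) = 16x1
Op 6 cut(14, 0): punch at orig (14,6); cuts so far [(1, 6), (14, 6)]; region rows[0,16) x cols[6,7) = 16x1
Unfold 1 (reflect across v@7): 4 holes -> [(1, 6), (1, 7), (14, 6), (14, 7)]
Unfold 2 (reflect across v@6): 8 holes -> [(1, 4), (1, 5), (1, 6), (1, 7), (14, 4), (14, 5), (14, 6), (14, 7)]
Unfold 3 (reflect across v@4): 16 holes -> [(1, 0), (1, 1), (1, 2), (1, 3), (1, 4), (1, 5), (1, 6), (1, 7), (14, 0), (14, 1), (14, 2), (14, 3), (14, 4), (14, 5), (14, 6), (14, 7)]
Unfold 4 (reflect across h@16): 32 holes -> [(1, 0), (1, 1), (1, 2), (1, 3), (1, 4), (1, 5), (1, 6), (1, 7), (14, 0), (14, 1), (14, 2), (14, 3), (14, 4), (14, 5), (14, 6), (14, 7), (17, 0), (17, 1), (17, 2), (17, 3), (17, 4), (17, 5), (17, 6), (17, 7), (30, 0), (30, 1), (30, 2), (30, 3), (30, 4), (30, 5), (30, 6), (30, 7)]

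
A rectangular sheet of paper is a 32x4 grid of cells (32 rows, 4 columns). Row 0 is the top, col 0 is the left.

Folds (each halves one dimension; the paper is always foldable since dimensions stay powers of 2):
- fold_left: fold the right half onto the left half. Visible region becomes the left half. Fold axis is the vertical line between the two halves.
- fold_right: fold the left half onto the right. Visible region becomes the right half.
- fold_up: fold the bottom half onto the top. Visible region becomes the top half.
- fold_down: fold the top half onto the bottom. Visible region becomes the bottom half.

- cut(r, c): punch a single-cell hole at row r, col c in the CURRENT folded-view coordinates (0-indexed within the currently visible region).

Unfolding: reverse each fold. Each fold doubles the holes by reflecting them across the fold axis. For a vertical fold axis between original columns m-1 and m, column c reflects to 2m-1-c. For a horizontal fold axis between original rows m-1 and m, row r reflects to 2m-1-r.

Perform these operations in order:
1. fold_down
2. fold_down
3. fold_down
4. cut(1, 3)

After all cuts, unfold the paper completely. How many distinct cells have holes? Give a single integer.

Answer: 8

Derivation:
Op 1 fold_down: fold axis h@16; visible region now rows[16,32) x cols[0,4) = 16x4
Op 2 fold_down: fold axis h@24; visible region now rows[24,32) x cols[0,4) = 8x4
Op 3 fold_down: fold axis h@28; visible region now rows[28,32) x cols[0,4) = 4x4
Op 4 cut(1, 3): punch at orig (29,3); cuts so far [(29, 3)]; region rows[28,32) x cols[0,4) = 4x4
Unfold 1 (reflect across h@28): 2 holes -> [(26, 3), (29, 3)]
Unfold 2 (reflect across h@24): 4 holes -> [(18, 3), (21, 3), (26, 3), (29, 3)]
Unfold 3 (reflect across h@16): 8 holes -> [(2, 3), (5, 3), (10, 3), (13, 3), (18, 3), (21, 3), (26, 3), (29, 3)]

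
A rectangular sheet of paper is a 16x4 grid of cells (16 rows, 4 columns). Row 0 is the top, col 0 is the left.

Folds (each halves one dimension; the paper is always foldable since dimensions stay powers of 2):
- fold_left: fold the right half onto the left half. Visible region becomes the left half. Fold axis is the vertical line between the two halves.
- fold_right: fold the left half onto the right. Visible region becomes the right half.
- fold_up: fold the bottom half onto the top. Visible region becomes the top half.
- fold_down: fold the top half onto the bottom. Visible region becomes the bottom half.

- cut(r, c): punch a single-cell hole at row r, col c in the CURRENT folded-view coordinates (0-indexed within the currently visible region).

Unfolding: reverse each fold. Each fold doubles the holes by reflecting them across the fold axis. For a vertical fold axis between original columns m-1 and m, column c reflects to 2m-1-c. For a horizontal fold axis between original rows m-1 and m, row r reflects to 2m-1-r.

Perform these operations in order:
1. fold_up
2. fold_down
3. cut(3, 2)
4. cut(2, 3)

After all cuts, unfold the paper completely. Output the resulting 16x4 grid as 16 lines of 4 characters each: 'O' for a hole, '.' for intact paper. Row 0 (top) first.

Op 1 fold_up: fold axis h@8; visible region now rows[0,8) x cols[0,4) = 8x4
Op 2 fold_down: fold axis h@4; visible region now rows[4,8) x cols[0,4) = 4x4
Op 3 cut(3, 2): punch at orig (7,2); cuts so far [(7, 2)]; region rows[4,8) x cols[0,4) = 4x4
Op 4 cut(2, 3): punch at orig (6,3); cuts so far [(6, 3), (7, 2)]; region rows[4,8) x cols[0,4) = 4x4
Unfold 1 (reflect across h@4): 4 holes -> [(0, 2), (1, 3), (6, 3), (7, 2)]
Unfold 2 (reflect across h@8): 8 holes -> [(0, 2), (1, 3), (6, 3), (7, 2), (8, 2), (9, 3), (14, 3), (15, 2)]

Answer: ..O.
...O
....
....
....
....
...O
..O.
..O.
...O
....
....
....
....
...O
..O.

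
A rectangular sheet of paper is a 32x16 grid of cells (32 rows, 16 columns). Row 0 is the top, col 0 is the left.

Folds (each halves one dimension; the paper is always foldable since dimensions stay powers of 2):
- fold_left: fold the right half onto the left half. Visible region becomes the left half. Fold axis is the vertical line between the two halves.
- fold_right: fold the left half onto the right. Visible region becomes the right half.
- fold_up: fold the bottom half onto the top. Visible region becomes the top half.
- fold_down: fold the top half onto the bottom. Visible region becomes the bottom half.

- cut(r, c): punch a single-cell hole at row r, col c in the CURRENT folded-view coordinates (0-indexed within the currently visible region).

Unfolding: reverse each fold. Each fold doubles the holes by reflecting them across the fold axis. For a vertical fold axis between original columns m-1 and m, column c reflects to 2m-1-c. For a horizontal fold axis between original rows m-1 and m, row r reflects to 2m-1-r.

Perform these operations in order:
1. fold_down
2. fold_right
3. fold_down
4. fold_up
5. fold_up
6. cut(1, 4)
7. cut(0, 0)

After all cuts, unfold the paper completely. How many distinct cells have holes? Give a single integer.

Op 1 fold_down: fold axis h@16; visible region now rows[16,32) x cols[0,16) = 16x16
Op 2 fold_right: fold axis v@8; visible region now rows[16,32) x cols[8,16) = 16x8
Op 3 fold_down: fold axis h@24; visible region now rows[24,32) x cols[8,16) = 8x8
Op 4 fold_up: fold axis h@28; visible region now rows[24,28) x cols[8,16) = 4x8
Op 5 fold_up: fold axis h@26; visible region now rows[24,26) x cols[8,16) = 2x8
Op 6 cut(1, 4): punch at orig (25,12); cuts so far [(25, 12)]; region rows[24,26) x cols[8,16) = 2x8
Op 7 cut(0, 0): punch at orig (24,8); cuts so far [(24, 8), (25, 12)]; region rows[24,26) x cols[8,16) = 2x8
Unfold 1 (reflect across h@26): 4 holes -> [(24, 8), (25, 12), (26, 12), (27, 8)]
Unfold 2 (reflect across h@28): 8 holes -> [(24, 8), (25, 12), (26, 12), (27, 8), (28, 8), (29, 12), (30, 12), (31, 8)]
Unfold 3 (reflect across h@24): 16 holes -> [(16, 8), (17, 12), (18, 12), (19, 8), (20, 8), (21, 12), (22, 12), (23, 8), (24, 8), (25, 12), (26, 12), (27, 8), (28, 8), (29, 12), (30, 12), (31, 8)]
Unfold 4 (reflect across v@8): 32 holes -> [(16, 7), (16, 8), (17, 3), (17, 12), (18, 3), (18, 12), (19, 7), (19, 8), (20, 7), (20, 8), (21, 3), (21, 12), (22, 3), (22, 12), (23, 7), (23, 8), (24, 7), (24, 8), (25, 3), (25, 12), (26, 3), (26, 12), (27, 7), (27, 8), (28, 7), (28, 8), (29, 3), (29, 12), (30, 3), (30, 12), (31, 7), (31, 8)]
Unfold 5 (reflect across h@16): 64 holes -> [(0, 7), (0, 8), (1, 3), (1, 12), (2, 3), (2, 12), (3, 7), (3, 8), (4, 7), (4, 8), (5, 3), (5, 12), (6, 3), (6, 12), (7, 7), (7, 8), (8, 7), (8, 8), (9, 3), (9, 12), (10, 3), (10, 12), (11, 7), (11, 8), (12, 7), (12, 8), (13, 3), (13, 12), (14, 3), (14, 12), (15, 7), (15, 8), (16, 7), (16, 8), (17, 3), (17, 12), (18, 3), (18, 12), (19, 7), (19, 8), (20, 7), (20, 8), (21, 3), (21, 12), (22, 3), (22, 12), (23, 7), (23, 8), (24, 7), (24, 8), (25, 3), (25, 12), (26, 3), (26, 12), (27, 7), (27, 8), (28, 7), (28, 8), (29, 3), (29, 12), (30, 3), (30, 12), (31, 7), (31, 8)]

Answer: 64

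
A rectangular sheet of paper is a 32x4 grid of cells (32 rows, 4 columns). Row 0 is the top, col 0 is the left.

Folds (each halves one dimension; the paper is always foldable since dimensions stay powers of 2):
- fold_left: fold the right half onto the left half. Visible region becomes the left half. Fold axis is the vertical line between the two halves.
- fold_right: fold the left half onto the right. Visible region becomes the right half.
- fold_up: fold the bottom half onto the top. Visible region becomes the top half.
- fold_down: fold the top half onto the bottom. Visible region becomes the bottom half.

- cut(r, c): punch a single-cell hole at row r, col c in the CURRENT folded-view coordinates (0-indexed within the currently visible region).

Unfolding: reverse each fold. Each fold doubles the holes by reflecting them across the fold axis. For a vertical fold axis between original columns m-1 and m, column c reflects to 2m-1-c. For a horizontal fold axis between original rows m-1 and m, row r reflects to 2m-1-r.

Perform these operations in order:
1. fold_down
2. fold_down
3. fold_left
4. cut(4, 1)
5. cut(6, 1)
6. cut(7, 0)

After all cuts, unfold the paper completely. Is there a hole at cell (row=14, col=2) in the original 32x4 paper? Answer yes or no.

Op 1 fold_down: fold axis h@16; visible region now rows[16,32) x cols[0,4) = 16x4
Op 2 fold_down: fold axis h@24; visible region now rows[24,32) x cols[0,4) = 8x4
Op 3 fold_left: fold axis v@2; visible region now rows[24,32) x cols[0,2) = 8x2
Op 4 cut(4, 1): punch at orig (28,1); cuts so far [(28, 1)]; region rows[24,32) x cols[0,2) = 8x2
Op 5 cut(6, 1): punch at orig (30,1); cuts so far [(28, 1), (30, 1)]; region rows[24,32) x cols[0,2) = 8x2
Op 6 cut(7, 0): punch at orig (31,0); cuts so far [(28, 1), (30, 1), (31, 0)]; region rows[24,32) x cols[0,2) = 8x2
Unfold 1 (reflect across v@2): 6 holes -> [(28, 1), (28, 2), (30, 1), (30, 2), (31, 0), (31, 3)]
Unfold 2 (reflect across h@24): 12 holes -> [(16, 0), (16, 3), (17, 1), (17, 2), (19, 1), (19, 2), (28, 1), (28, 2), (30, 1), (30, 2), (31, 0), (31, 3)]
Unfold 3 (reflect across h@16): 24 holes -> [(0, 0), (0, 3), (1, 1), (1, 2), (3, 1), (3, 2), (12, 1), (12, 2), (14, 1), (14, 2), (15, 0), (15, 3), (16, 0), (16, 3), (17, 1), (17, 2), (19, 1), (19, 2), (28, 1), (28, 2), (30, 1), (30, 2), (31, 0), (31, 3)]
Holes: [(0, 0), (0, 3), (1, 1), (1, 2), (3, 1), (3, 2), (12, 1), (12, 2), (14, 1), (14, 2), (15, 0), (15, 3), (16, 0), (16, 3), (17, 1), (17, 2), (19, 1), (19, 2), (28, 1), (28, 2), (30, 1), (30, 2), (31, 0), (31, 3)]

Answer: yes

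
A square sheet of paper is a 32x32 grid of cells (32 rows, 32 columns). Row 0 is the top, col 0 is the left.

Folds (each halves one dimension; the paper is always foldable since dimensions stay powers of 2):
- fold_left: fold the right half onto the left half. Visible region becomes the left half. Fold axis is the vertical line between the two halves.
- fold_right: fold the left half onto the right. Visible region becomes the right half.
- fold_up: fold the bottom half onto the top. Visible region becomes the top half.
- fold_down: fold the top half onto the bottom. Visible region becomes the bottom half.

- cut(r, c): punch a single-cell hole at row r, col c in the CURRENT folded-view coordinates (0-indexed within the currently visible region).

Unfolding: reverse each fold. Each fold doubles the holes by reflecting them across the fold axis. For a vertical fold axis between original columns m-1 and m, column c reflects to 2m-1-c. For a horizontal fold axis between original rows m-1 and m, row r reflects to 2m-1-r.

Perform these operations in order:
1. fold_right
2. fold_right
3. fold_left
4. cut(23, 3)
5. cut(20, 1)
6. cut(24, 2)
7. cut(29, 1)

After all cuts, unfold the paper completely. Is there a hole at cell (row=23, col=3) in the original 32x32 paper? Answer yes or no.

Op 1 fold_right: fold axis v@16; visible region now rows[0,32) x cols[16,32) = 32x16
Op 2 fold_right: fold axis v@24; visible region now rows[0,32) x cols[24,32) = 32x8
Op 3 fold_left: fold axis v@28; visible region now rows[0,32) x cols[24,28) = 32x4
Op 4 cut(23, 3): punch at orig (23,27); cuts so far [(23, 27)]; region rows[0,32) x cols[24,28) = 32x4
Op 5 cut(20, 1): punch at orig (20,25); cuts so far [(20, 25), (23, 27)]; region rows[0,32) x cols[24,28) = 32x4
Op 6 cut(24, 2): punch at orig (24,26); cuts so far [(20, 25), (23, 27), (24, 26)]; region rows[0,32) x cols[24,28) = 32x4
Op 7 cut(29, 1): punch at orig (29,25); cuts so far [(20, 25), (23, 27), (24, 26), (29, 25)]; region rows[0,32) x cols[24,28) = 32x4
Unfold 1 (reflect across v@28): 8 holes -> [(20, 25), (20, 30), (23, 27), (23, 28), (24, 26), (24, 29), (29, 25), (29, 30)]
Unfold 2 (reflect across v@24): 16 holes -> [(20, 17), (20, 22), (20, 25), (20, 30), (23, 19), (23, 20), (23, 27), (23, 28), (24, 18), (24, 21), (24, 26), (24, 29), (29, 17), (29, 22), (29, 25), (29, 30)]
Unfold 3 (reflect across v@16): 32 holes -> [(20, 1), (20, 6), (20, 9), (20, 14), (20, 17), (20, 22), (20, 25), (20, 30), (23, 3), (23, 4), (23, 11), (23, 12), (23, 19), (23, 20), (23, 27), (23, 28), (24, 2), (24, 5), (24, 10), (24, 13), (24, 18), (24, 21), (24, 26), (24, 29), (29, 1), (29, 6), (29, 9), (29, 14), (29, 17), (29, 22), (29, 25), (29, 30)]
Holes: [(20, 1), (20, 6), (20, 9), (20, 14), (20, 17), (20, 22), (20, 25), (20, 30), (23, 3), (23, 4), (23, 11), (23, 12), (23, 19), (23, 20), (23, 27), (23, 28), (24, 2), (24, 5), (24, 10), (24, 13), (24, 18), (24, 21), (24, 26), (24, 29), (29, 1), (29, 6), (29, 9), (29, 14), (29, 17), (29, 22), (29, 25), (29, 30)]

Answer: yes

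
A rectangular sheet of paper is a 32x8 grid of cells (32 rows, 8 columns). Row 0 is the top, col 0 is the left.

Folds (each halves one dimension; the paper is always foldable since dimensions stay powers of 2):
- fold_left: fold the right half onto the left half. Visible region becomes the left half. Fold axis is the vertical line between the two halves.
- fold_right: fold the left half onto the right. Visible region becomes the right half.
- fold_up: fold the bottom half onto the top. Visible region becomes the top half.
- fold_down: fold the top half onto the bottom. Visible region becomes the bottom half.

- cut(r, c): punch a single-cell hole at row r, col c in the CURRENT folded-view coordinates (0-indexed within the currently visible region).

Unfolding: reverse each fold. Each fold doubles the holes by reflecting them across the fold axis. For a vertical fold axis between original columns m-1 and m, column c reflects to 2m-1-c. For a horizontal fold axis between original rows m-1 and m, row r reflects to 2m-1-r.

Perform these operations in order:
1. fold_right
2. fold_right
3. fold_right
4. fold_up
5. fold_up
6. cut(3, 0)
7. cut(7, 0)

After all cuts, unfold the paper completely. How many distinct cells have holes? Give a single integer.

Op 1 fold_right: fold axis v@4; visible region now rows[0,32) x cols[4,8) = 32x4
Op 2 fold_right: fold axis v@6; visible region now rows[0,32) x cols[6,8) = 32x2
Op 3 fold_right: fold axis v@7; visible region now rows[0,32) x cols[7,8) = 32x1
Op 4 fold_up: fold axis h@16; visible region now rows[0,16) x cols[7,8) = 16x1
Op 5 fold_up: fold axis h@8; visible region now rows[0,8) x cols[7,8) = 8x1
Op 6 cut(3, 0): punch at orig (3,7); cuts so far [(3, 7)]; region rows[0,8) x cols[7,8) = 8x1
Op 7 cut(7, 0): punch at orig (7,7); cuts so far [(3, 7), (7, 7)]; region rows[0,8) x cols[7,8) = 8x1
Unfold 1 (reflect across h@8): 4 holes -> [(3, 7), (7, 7), (8, 7), (12, 7)]
Unfold 2 (reflect across h@16): 8 holes -> [(3, 7), (7, 7), (8, 7), (12, 7), (19, 7), (23, 7), (24, 7), (28, 7)]
Unfold 3 (reflect across v@7): 16 holes -> [(3, 6), (3, 7), (7, 6), (7, 7), (8, 6), (8, 7), (12, 6), (12, 7), (19, 6), (19, 7), (23, 6), (23, 7), (24, 6), (24, 7), (28, 6), (28, 7)]
Unfold 4 (reflect across v@6): 32 holes -> [(3, 4), (3, 5), (3, 6), (3, 7), (7, 4), (7, 5), (7, 6), (7, 7), (8, 4), (8, 5), (8, 6), (8, 7), (12, 4), (12, 5), (12, 6), (12, 7), (19, 4), (19, 5), (19, 6), (19, 7), (23, 4), (23, 5), (23, 6), (23, 7), (24, 4), (24, 5), (24, 6), (24, 7), (28, 4), (28, 5), (28, 6), (28, 7)]
Unfold 5 (reflect across v@4): 64 holes -> [(3, 0), (3, 1), (3, 2), (3, 3), (3, 4), (3, 5), (3, 6), (3, 7), (7, 0), (7, 1), (7, 2), (7, 3), (7, 4), (7, 5), (7, 6), (7, 7), (8, 0), (8, 1), (8, 2), (8, 3), (8, 4), (8, 5), (8, 6), (8, 7), (12, 0), (12, 1), (12, 2), (12, 3), (12, 4), (12, 5), (12, 6), (12, 7), (19, 0), (19, 1), (19, 2), (19, 3), (19, 4), (19, 5), (19, 6), (19, 7), (23, 0), (23, 1), (23, 2), (23, 3), (23, 4), (23, 5), (23, 6), (23, 7), (24, 0), (24, 1), (24, 2), (24, 3), (24, 4), (24, 5), (24, 6), (24, 7), (28, 0), (28, 1), (28, 2), (28, 3), (28, 4), (28, 5), (28, 6), (28, 7)]

Answer: 64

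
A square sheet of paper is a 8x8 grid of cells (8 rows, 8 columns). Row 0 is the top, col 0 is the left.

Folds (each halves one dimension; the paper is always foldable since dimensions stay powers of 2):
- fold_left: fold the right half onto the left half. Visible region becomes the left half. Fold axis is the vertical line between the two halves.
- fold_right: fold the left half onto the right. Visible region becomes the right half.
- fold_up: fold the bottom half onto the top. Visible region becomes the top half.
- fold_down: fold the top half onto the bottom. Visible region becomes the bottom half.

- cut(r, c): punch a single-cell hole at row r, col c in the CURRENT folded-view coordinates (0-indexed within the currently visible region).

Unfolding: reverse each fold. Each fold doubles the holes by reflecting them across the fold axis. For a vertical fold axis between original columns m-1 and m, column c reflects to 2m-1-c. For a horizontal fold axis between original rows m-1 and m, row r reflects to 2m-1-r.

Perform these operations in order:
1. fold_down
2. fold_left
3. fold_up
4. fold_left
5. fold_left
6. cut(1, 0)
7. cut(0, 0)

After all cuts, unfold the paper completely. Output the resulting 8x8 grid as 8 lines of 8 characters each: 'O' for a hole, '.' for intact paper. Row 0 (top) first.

Op 1 fold_down: fold axis h@4; visible region now rows[4,8) x cols[0,8) = 4x8
Op 2 fold_left: fold axis v@4; visible region now rows[4,8) x cols[0,4) = 4x4
Op 3 fold_up: fold axis h@6; visible region now rows[4,6) x cols[0,4) = 2x4
Op 4 fold_left: fold axis v@2; visible region now rows[4,6) x cols[0,2) = 2x2
Op 5 fold_left: fold axis v@1; visible region now rows[4,6) x cols[0,1) = 2x1
Op 6 cut(1, 0): punch at orig (5,0); cuts so far [(5, 0)]; region rows[4,6) x cols[0,1) = 2x1
Op 7 cut(0, 0): punch at orig (4,0); cuts so far [(4, 0), (5, 0)]; region rows[4,6) x cols[0,1) = 2x1
Unfold 1 (reflect across v@1): 4 holes -> [(4, 0), (4, 1), (5, 0), (5, 1)]
Unfold 2 (reflect across v@2): 8 holes -> [(4, 0), (4, 1), (4, 2), (4, 3), (5, 0), (5, 1), (5, 2), (5, 3)]
Unfold 3 (reflect across h@6): 16 holes -> [(4, 0), (4, 1), (4, 2), (4, 3), (5, 0), (5, 1), (5, 2), (5, 3), (6, 0), (6, 1), (6, 2), (6, 3), (7, 0), (7, 1), (7, 2), (7, 3)]
Unfold 4 (reflect across v@4): 32 holes -> [(4, 0), (4, 1), (4, 2), (4, 3), (4, 4), (4, 5), (4, 6), (4, 7), (5, 0), (5, 1), (5, 2), (5, 3), (5, 4), (5, 5), (5, 6), (5, 7), (6, 0), (6, 1), (6, 2), (6, 3), (6, 4), (6, 5), (6, 6), (6, 7), (7, 0), (7, 1), (7, 2), (7, 3), (7, 4), (7, 5), (7, 6), (7, 7)]
Unfold 5 (reflect across h@4): 64 holes -> [(0, 0), (0, 1), (0, 2), (0, 3), (0, 4), (0, 5), (0, 6), (0, 7), (1, 0), (1, 1), (1, 2), (1, 3), (1, 4), (1, 5), (1, 6), (1, 7), (2, 0), (2, 1), (2, 2), (2, 3), (2, 4), (2, 5), (2, 6), (2, 7), (3, 0), (3, 1), (3, 2), (3, 3), (3, 4), (3, 5), (3, 6), (3, 7), (4, 0), (4, 1), (4, 2), (4, 3), (4, 4), (4, 5), (4, 6), (4, 7), (5, 0), (5, 1), (5, 2), (5, 3), (5, 4), (5, 5), (5, 6), (5, 7), (6, 0), (6, 1), (6, 2), (6, 3), (6, 4), (6, 5), (6, 6), (6, 7), (7, 0), (7, 1), (7, 2), (7, 3), (7, 4), (7, 5), (7, 6), (7, 7)]

Answer: OOOOOOOO
OOOOOOOO
OOOOOOOO
OOOOOOOO
OOOOOOOO
OOOOOOOO
OOOOOOOO
OOOOOOOO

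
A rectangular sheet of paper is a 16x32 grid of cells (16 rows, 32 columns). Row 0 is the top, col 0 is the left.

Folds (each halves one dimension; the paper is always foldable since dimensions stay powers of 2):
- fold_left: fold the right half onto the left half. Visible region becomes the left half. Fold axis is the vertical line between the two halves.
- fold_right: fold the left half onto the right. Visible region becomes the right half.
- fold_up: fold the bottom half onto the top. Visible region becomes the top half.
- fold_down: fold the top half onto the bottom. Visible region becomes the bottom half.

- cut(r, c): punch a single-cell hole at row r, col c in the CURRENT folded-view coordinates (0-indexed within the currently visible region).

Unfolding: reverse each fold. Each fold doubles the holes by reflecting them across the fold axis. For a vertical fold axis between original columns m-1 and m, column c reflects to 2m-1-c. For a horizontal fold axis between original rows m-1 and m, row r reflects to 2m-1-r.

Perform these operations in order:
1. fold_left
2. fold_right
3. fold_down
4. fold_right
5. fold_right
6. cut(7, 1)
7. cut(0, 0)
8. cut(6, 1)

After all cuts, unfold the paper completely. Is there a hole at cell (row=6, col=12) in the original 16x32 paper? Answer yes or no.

Answer: no

Derivation:
Op 1 fold_left: fold axis v@16; visible region now rows[0,16) x cols[0,16) = 16x16
Op 2 fold_right: fold axis v@8; visible region now rows[0,16) x cols[8,16) = 16x8
Op 3 fold_down: fold axis h@8; visible region now rows[8,16) x cols[8,16) = 8x8
Op 4 fold_right: fold axis v@12; visible region now rows[8,16) x cols[12,16) = 8x4
Op 5 fold_right: fold axis v@14; visible region now rows[8,16) x cols[14,16) = 8x2
Op 6 cut(7, 1): punch at orig (15,15); cuts so far [(15, 15)]; region rows[8,16) x cols[14,16) = 8x2
Op 7 cut(0, 0): punch at orig (8,14); cuts so far [(8, 14), (15, 15)]; region rows[8,16) x cols[14,16) = 8x2
Op 8 cut(6, 1): punch at orig (14,15); cuts so far [(8, 14), (14, 15), (15, 15)]; region rows[8,16) x cols[14,16) = 8x2
Unfold 1 (reflect across v@14): 6 holes -> [(8, 13), (8, 14), (14, 12), (14, 15), (15, 12), (15, 15)]
Unfold 2 (reflect across v@12): 12 holes -> [(8, 9), (8, 10), (8, 13), (8, 14), (14, 8), (14, 11), (14, 12), (14, 15), (15, 8), (15, 11), (15, 12), (15, 15)]
Unfold 3 (reflect across h@8): 24 holes -> [(0, 8), (0, 11), (0, 12), (0, 15), (1, 8), (1, 11), (1, 12), (1, 15), (7, 9), (7, 10), (7, 13), (7, 14), (8, 9), (8, 10), (8, 13), (8, 14), (14, 8), (14, 11), (14, 12), (14, 15), (15, 8), (15, 11), (15, 12), (15, 15)]
Unfold 4 (reflect across v@8): 48 holes -> [(0, 0), (0, 3), (0, 4), (0, 7), (0, 8), (0, 11), (0, 12), (0, 15), (1, 0), (1, 3), (1, 4), (1, 7), (1, 8), (1, 11), (1, 12), (1, 15), (7, 1), (7, 2), (7, 5), (7, 6), (7, 9), (7, 10), (7, 13), (7, 14), (8, 1), (8, 2), (8, 5), (8, 6), (8, 9), (8, 10), (8, 13), (8, 14), (14, 0), (14, 3), (14, 4), (14, 7), (14, 8), (14, 11), (14, 12), (14, 15), (15, 0), (15, 3), (15, 4), (15, 7), (15, 8), (15, 11), (15, 12), (15, 15)]
Unfold 5 (reflect across v@16): 96 holes -> [(0, 0), (0, 3), (0, 4), (0, 7), (0, 8), (0, 11), (0, 12), (0, 15), (0, 16), (0, 19), (0, 20), (0, 23), (0, 24), (0, 27), (0, 28), (0, 31), (1, 0), (1, 3), (1, 4), (1, 7), (1, 8), (1, 11), (1, 12), (1, 15), (1, 16), (1, 19), (1, 20), (1, 23), (1, 24), (1, 27), (1, 28), (1, 31), (7, 1), (7, 2), (7, 5), (7, 6), (7, 9), (7, 10), (7, 13), (7, 14), (7, 17), (7, 18), (7, 21), (7, 22), (7, 25), (7, 26), (7, 29), (7, 30), (8, 1), (8, 2), (8, 5), (8, 6), (8, 9), (8, 10), (8, 13), (8, 14), (8, 17), (8, 18), (8, 21), (8, 22), (8, 25), (8, 26), (8, 29), (8, 30), (14, 0), (14, 3), (14, 4), (14, 7), (14, 8), (14, 11), (14, 12), (14, 15), (14, 16), (14, 19), (14, 20), (14, 23), (14, 24), (14, 27), (14, 28), (14, 31), (15, 0), (15, 3), (15, 4), (15, 7), (15, 8), (15, 11), (15, 12), (15, 15), (15, 16), (15, 19), (15, 20), (15, 23), (15, 24), (15, 27), (15, 28), (15, 31)]
Holes: [(0, 0), (0, 3), (0, 4), (0, 7), (0, 8), (0, 11), (0, 12), (0, 15), (0, 16), (0, 19), (0, 20), (0, 23), (0, 24), (0, 27), (0, 28), (0, 31), (1, 0), (1, 3), (1, 4), (1, 7), (1, 8), (1, 11), (1, 12), (1, 15), (1, 16), (1, 19), (1, 20), (1, 23), (1, 24), (1, 27), (1, 28), (1, 31), (7, 1), (7, 2), (7, 5), (7, 6), (7, 9), (7, 10), (7, 13), (7, 14), (7, 17), (7, 18), (7, 21), (7, 22), (7, 25), (7, 26), (7, 29), (7, 30), (8, 1), (8, 2), (8, 5), (8, 6), (8, 9), (8, 10), (8, 13), (8, 14), (8, 17), (8, 18), (8, 21), (8, 22), (8, 25), (8, 26), (8, 29), (8, 30), (14, 0), (14, 3), (14, 4), (14, 7), (14, 8), (14, 11), (14, 12), (14, 15), (14, 16), (14, 19), (14, 20), (14, 23), (14, 24), (14, 27), (14, 28), (14, 31), (15, 0), (15, 3), (15, 4), (15, 7), (15, 8), (15, 11), (15, 12), (15, 15), (15, 16), (15, 19), (15, 20), (15, 23), (15, 24), (15, 27), (15, 28), (15, 31)]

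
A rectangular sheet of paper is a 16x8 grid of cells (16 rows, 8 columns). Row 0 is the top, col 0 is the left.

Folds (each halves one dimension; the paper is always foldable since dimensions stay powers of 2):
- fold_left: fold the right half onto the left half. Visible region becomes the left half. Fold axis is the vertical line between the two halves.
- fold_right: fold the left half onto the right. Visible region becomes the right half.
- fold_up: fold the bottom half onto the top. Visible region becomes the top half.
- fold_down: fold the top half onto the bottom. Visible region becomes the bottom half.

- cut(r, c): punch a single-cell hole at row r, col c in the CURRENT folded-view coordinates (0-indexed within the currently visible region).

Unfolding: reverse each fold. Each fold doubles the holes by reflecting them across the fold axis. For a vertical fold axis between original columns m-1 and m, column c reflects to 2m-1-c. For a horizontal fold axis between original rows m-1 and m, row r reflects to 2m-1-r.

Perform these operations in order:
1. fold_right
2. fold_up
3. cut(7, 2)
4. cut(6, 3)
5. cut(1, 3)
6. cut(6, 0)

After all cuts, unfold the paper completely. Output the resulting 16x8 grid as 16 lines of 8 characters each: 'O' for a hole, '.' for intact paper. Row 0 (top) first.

Op 1 fold_right: fold axis v@4; visible region now rows[0,16) x cols[4,8) = 16x4
Op 2 fold_up: fold axis h@8; visible region now rows[0,8) x cols[4,8) = 8x4
Op 3 cut(7, 2): punch at orig (7,6); cuts so far [(7, 6)]; region rows[0,8) x cols[4,8) = 8x4
Op 4 cut(6, 3): punch at orig (6,7); cuts so far [(6, 7), (7, 6)]; region rows[0,8) x cols[4,8) = 8x4
Op 5 cut(1, 3): punch at orig (1,7); cuts so far [(1, 7), (6, 7), (7, 6)]; region rows[0,8) x cols[4,8) = 8x4
Op 6 cut(6, 0): punch at orig (6,4); cuts so far [(1, 7), (6, 4), (6, 7), (7, 6)]; region rows[0,8) x cols[4,8) = 8x4
Unfold 1 (reflect across h@8): 8 holes -> [(1, 7), (6, 4), (6, 7), (7, 6), (8, 6), (9, 4), (9, 7), (14, 7)]
Unfold 2 (reflect across v@4): 16 holes -> [(1, 0), (1, 7), (6, 0), (6, 3), (6, 4), (6, 7), (7, 1), (7, 6), (8, 1), (8, 6), (9, 0), (9, 3), (9, 4), (9, 7), (14, 0), (14, 7)]

Answer: ........
O......O
........
........
........
........
O..OO..O
.O....O.
.O....O.
O..OO..O
........
........
........
........
O......O
........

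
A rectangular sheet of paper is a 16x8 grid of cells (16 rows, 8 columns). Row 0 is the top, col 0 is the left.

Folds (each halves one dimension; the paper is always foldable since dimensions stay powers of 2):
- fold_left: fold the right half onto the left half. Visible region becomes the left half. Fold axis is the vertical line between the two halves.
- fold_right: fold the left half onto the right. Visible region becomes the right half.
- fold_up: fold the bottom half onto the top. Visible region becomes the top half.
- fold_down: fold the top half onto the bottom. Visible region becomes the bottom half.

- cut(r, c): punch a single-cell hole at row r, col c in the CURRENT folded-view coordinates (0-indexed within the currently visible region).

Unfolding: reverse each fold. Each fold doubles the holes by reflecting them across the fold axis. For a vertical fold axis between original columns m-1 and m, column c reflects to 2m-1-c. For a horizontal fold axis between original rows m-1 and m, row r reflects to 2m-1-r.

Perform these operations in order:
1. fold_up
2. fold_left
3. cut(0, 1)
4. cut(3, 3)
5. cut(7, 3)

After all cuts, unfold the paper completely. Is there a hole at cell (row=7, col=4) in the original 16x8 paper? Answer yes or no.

Answer: yes

Derivation:
Op 1 fold_up: fold axis h@8; visible region now rows[0,8) x cols[0,8) = 8x8
Op 2 fold_left: fold axis v@4; visible region now rows[0,8) x cols[0,4) = 8x4
Op 3 cut(0, 1): punch at orig (0,1); cuts so far [(0, 1)]; region rows[0,8) x cols[0,4) = 8x4
Op 4 cut(3, 3): punch at orig (3,3); cuts so far [(0, 1), (3, 3)]; region rows[0,8) x cols[0,4) = 8x4
Op 5 cut(7, 3): punch at orig (7,3); cuts so far [(0, 1), (3, 3), (7, 3)]; region rows[0,8) x cols[0,4) = 8x4
Unfold 1 (reflect across v@4): 6 holes -> [(0, 1), (0, 6), (3, 3), (3, 4), (7, 3), (7, 4)]
Unfold 2 (reflect across h@8): 12 holes -> [(0, 1), (0, 6), (3, 3), (3, 4), (7, 3), (7, 4), (8, 3), (8, 4), (12, 3), (12, 4), (15, 1), (15, 6)]
Holes: [(0, 1), (0, 6), (3, 3), (3, 4), (7, 3), (7, 4), (8, 3), (8, 4), (12, 3), (12, 4), (15, 1), (15, 6)]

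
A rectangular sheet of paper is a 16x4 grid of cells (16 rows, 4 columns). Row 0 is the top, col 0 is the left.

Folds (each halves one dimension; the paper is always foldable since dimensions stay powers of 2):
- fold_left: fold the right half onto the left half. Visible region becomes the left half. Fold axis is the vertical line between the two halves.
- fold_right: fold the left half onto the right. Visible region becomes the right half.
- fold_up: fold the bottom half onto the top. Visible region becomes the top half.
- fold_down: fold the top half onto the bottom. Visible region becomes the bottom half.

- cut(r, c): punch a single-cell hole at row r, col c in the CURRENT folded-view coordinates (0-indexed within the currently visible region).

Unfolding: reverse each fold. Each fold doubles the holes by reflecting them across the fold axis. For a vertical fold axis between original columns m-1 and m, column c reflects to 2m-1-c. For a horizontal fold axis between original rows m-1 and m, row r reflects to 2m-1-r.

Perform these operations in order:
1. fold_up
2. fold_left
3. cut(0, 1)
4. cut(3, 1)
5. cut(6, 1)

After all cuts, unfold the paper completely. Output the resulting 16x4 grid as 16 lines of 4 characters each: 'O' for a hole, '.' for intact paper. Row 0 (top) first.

Answer: .OO.
....
....
.OO.
....
....
.OO.
....
....
.OO.
....
....
.OO.
....
....
.OO.

Derivation:
Op 1 fold_up: fold axis h@8; visible region now rows[0,8) x cols[0,4) = 8x4
Op 2 fold_left: fold axis v@2; visible region now rows[0,8) x cols[0,2) = 8x2
Op 3 cut(0, 1): punch at orig (0,1); cuts so far [(0, 1)]; region rows[0,8) x cols[0,2) = 8x2
Op 4 cut(3, 1): punch at orig (3,1); cuts so far [(0, 1), (3, 1)]; region rows[0,8) x cols[0,2) = 8x2
Op 5 cut(6, 1): punch at orig (6,1); cuts so far [(0, 1), (3, 1), (6, 1)]; region rows[0,8) x cols[0,2) = 8x2
Unfold 1 (reflect across v@2): 6 holes -> [(0, 1), (0, 2), (3, 1), (3, 2), (6, 1), (6, 2)]
Unfold 2 (reflect across h@8): 12 holes -> [(0, 1), (0, 2), (3, 1), (3, 2), (6, 1), (6, 2), (9, 1), (9, 2), (12, 1), (12, 2), (15, 1), (15, 2)]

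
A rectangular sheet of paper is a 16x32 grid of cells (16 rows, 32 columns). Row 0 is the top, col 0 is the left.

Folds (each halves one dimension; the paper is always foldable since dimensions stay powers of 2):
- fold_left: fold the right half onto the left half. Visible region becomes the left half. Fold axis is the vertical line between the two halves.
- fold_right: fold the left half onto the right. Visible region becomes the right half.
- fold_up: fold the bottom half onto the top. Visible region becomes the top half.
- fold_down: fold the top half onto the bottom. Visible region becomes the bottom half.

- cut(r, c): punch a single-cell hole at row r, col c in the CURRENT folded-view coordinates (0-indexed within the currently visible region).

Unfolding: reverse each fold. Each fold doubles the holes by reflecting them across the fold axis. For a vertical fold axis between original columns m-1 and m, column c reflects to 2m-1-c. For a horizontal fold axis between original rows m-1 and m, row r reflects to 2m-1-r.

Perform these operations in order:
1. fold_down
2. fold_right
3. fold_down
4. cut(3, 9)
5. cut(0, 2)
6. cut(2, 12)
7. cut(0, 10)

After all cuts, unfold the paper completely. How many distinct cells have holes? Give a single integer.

Op 1 fold_down: fold axis h@8; visible region now rows[8,16) x cols[0,32) = 8x32
Op 2 fold_right: fold axis v@16; visible region now rows[8,16) x cols[16,32) = 8x16
Op 3 fold_down: fold axis h@12; visible region now rows[12,16) x cols[16,32) = 4x16
Op 4 cut(3, 9): punch at orig (15,25); cuts so far [(15, 25)]; region rows[12,16) x cols[16,32) = 4x16
Op 5 cut(0, 2): punch at orig (12,18); cuts so far [(12, 18), (15, 25)]; region rows[12,16) x cols[16,32) = 4x16
Op 6 cut(2, 12): punch at orig (14,28); cuts so far [(12, 18), (14, 28), (15, 25)]; region rows[12,16) x cols[16,32) = 4x16
Op 7 cut(0, 10): punch at orig (12,26); cuts so far [(12, 18), (12, 26), (14, 28), (15, 25)]; region rows[12,16) x cols[16,32) = 4x16
Unfold 1 (reflect across h@12): 8 holes -> [(8, 25), (9, 28), (11, 18), (11, 26), (12, 18), (12, 26), (14, 28), (15, 25)]
Unfold 2 (reflect across v@16): 16 holes -> [(8, 6), (8, 25), (9, 3), (9, 28), (11, 5), (11, 13), (11, 18), (11, 26), (12, 5), (12, 13), (12, 18), (12, 26), (14, 3), (14, 28), (15, 6), (15, 25)]
Unfold 3 (reflect across h@8): 32 holes -> [(0, 6), (0, 25), (1, 3), (1, 28), (3, 5), (3, 13), (3, 18), (3, 26), (4, 5), (4, 13), (4, 18), (4, 26), (6, 3), (6, 28), (7, 6), (7, 25), (8, 6), (8, 25), (9, 3), (9, 28), (11, 5), (11, 13), (11, 18), (11, 26), (12, 5), (12, 13), (12, 18), (12, 26), (14, 3), (14, 28), (15, 6), (15, 25)]

Answer: 32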